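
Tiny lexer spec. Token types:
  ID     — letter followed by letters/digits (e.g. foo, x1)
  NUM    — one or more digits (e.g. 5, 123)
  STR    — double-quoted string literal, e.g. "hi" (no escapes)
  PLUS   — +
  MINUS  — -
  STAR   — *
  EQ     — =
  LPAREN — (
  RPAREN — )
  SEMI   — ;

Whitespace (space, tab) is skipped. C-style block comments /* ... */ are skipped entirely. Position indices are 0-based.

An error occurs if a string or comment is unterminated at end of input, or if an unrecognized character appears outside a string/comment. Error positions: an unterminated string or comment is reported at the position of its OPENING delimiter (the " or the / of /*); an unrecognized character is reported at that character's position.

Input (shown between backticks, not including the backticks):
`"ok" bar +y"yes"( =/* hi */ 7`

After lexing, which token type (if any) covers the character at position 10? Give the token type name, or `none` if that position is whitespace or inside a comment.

pos=0: enter STRING mode
pos=0: emit STR "ok" (now at pos=4)
pos=5: emit ID 'bar' (now at pos=8)
pos=9: emit PLUS '+'
pos=10: emit ID 'y' (now at pos=11)
pos=11: enter STRING mode
pos=11: emit STR "yes" (now at pos=16)
pos=16: emit LPAREN '('
pos=18: emit EQ '='
pos=19: enter COMMENT mode (saw '/*')
exit COMMENT mode (now at pos=27)
pos=28: emit NUM '7' (now at pos=29)
DONE. 8 tokens: [STR, ID, PLUS, ID, STR, LPAREN, EQ, NUM]
Position 10: char is 'y' -> ID

Answer: ID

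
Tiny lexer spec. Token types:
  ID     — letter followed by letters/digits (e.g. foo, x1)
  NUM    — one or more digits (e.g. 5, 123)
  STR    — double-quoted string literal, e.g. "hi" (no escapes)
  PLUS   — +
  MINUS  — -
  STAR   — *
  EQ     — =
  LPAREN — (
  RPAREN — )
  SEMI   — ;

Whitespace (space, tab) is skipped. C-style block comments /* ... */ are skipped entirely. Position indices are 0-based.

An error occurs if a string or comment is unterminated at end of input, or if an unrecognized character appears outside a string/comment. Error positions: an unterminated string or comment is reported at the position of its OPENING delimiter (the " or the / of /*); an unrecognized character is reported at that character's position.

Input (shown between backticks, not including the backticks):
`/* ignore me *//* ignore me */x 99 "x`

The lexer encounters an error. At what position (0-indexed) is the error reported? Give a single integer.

Answer: 35

Derivation:
pos=0: enter COMMENT mode (saw '/*')
exit COMMENT mode (now at pos=15)
pos=15: enter COMMENT mode (saw '/*')
exit COMMENT mode (now at pos=30)
pos=30: emit ID 'x' (now at pos=31)
pos=32: emit NUM '99' (now at pos=34)
pos=35: enter STRING mode
pos=35: ERROR — unterminated string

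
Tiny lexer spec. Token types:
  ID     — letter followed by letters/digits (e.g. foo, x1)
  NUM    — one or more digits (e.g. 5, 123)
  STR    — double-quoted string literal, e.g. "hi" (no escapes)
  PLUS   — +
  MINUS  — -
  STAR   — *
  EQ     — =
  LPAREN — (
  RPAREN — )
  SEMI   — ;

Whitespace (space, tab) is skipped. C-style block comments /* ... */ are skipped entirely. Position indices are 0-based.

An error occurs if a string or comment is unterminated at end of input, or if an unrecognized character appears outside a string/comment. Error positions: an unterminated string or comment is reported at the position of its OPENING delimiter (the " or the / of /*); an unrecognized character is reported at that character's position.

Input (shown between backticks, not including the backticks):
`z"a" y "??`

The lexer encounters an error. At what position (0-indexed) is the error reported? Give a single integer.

pos=0: emit ID 'z' (now at pos=1)
pos=1: enter STRING mode
pos=1: emit STR "a" (now at pos=4)
pos=5: emit ID 'y' (now at pos=6)
pos=7: enter STRING mode
pos=7: ERROR — unterminated string

Answer: 7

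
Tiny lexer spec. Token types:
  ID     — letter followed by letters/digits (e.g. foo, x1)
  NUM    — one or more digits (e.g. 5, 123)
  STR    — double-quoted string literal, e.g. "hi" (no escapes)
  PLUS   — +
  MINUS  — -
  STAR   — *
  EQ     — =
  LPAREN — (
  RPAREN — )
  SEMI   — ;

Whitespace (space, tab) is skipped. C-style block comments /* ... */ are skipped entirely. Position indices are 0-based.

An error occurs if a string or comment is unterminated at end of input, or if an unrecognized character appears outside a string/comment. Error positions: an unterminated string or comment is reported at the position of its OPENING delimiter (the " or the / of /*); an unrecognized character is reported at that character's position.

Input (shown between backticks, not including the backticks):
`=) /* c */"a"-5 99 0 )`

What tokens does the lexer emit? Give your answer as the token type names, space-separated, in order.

pos=0: emit EQ '='
pos=1: emit RPAREN ')'
pos=3: enter COMMENT mode (saw '/*')
exit COMMENT mode (now at pos=10)
pos=10: enter STRING mode
pos=10: emit STR "a" (now at pos=13)
pos=13: emit MINUS '-'
pos=14: emit NUM '5' (now at pos=15)
pos=16: emit NUM '99' (now at pos=18)
pos=19: emit NUM '0' (now at pos=20)
pos=21: emit RPAREN ')'
DONE. 8 tokens: [EQ, RPAREN, STR, MINUS, NUM, NUM, NUM, RPAREN]

Answer: EQ RPAREN STR MINUS NUM NUM NUM RPAREN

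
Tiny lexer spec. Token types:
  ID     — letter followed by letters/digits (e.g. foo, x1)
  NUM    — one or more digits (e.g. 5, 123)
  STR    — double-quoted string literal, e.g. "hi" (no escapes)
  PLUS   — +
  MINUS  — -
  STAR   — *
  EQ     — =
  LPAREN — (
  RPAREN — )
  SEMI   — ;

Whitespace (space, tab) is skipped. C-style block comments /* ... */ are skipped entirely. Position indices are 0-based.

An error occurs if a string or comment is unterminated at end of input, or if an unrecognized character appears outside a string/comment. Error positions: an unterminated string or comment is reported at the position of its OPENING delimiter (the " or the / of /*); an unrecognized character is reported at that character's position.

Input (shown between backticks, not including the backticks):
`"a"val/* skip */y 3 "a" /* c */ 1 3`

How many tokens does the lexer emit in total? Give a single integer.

Answer: 7

Derivation:
pos=0: enter STRING mode
pos=0: emit STR "a" (now at pos=3)
pos=3: emit ID 'val' (now at pos=6)
pos=6: enter COMMENT mode (saw '/*')
exit COMMENT mode (now at pos=16)
pos=16: emit ID 'y' (now at pos=17)
pos=18: emit NUM '3' (now at pos=19)
pos=20: enter STRING mode
pos=20: emit STR "a" (now at pos=23)
pos=24: enter COMMENT mode (saw '/*')
exit COMMENT mode (now at pos=31)
pos=32: emit NUM '1' (now at pos=33)
pos=34: emit NUM '3' (now at pos=35)
DONE. 7 tokens: [STR, ID, ID, NUM, STR, NUM, NUM]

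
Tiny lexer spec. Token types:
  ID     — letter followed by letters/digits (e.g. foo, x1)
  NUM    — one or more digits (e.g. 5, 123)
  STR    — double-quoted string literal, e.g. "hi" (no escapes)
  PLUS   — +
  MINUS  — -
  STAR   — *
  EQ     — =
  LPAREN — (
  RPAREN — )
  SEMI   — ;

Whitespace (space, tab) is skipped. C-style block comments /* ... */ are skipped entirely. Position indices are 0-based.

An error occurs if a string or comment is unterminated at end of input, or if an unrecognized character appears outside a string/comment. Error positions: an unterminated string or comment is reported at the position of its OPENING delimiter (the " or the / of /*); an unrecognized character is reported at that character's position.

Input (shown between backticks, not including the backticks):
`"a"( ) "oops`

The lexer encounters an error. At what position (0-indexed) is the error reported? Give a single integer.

Answer: 7

Derivation:
pos=0: enter STRING mode
pos=0: emit STR "a" (now at pos=3)
pos=3: emit LPAREN '('
pos=5: emit RPAREN ')'
pos=7: enter STRING mode
pos=7: ERROR — unterminated string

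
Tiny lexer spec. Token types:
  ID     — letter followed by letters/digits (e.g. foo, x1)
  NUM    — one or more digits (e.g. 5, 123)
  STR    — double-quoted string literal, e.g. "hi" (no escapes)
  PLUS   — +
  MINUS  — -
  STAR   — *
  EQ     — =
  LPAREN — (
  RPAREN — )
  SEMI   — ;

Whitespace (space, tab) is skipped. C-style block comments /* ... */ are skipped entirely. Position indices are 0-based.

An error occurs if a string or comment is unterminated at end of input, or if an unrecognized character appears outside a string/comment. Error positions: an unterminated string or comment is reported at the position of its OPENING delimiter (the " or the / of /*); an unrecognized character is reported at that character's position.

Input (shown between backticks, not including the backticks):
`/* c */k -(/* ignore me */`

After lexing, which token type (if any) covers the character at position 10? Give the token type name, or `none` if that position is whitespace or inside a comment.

pos=0: enter COMMENT mode (saw '/*')
exit COMMENT mode (now at pos=7)
pos=7: emit ID 'k' (now at pos=8)
pos=9: emit MINUS '-'
pos=10: emit LPAREN '('
pos=11: enter COMMENT mode (saw '/*')
exit COMMENT mode (now at pos=26)
DONE. 3 tokens: [ID, MINUS, LPAREN]
Position 10: char is '(' -> LPAREN

Answer: LPAREN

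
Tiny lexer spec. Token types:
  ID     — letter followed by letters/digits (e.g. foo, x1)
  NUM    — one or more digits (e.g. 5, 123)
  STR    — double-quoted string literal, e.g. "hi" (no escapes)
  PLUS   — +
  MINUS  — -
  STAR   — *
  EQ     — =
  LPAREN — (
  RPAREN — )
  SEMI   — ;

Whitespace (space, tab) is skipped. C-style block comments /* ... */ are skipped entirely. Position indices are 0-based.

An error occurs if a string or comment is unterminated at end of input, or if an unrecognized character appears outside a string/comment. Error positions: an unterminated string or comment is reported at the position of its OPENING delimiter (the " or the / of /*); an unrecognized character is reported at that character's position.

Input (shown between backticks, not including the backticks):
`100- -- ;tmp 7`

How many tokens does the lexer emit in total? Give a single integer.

pos=0: emit NUM '100' (now at pos=3)
pos=3: emit MINUS '-'
pos=5: emit MINUS '-'
pos=6: emit MINUS '-'
pos=8: emit SEMI ';'
pos=9: emit ID 'tmp' (now at pos=12)
pos=13: emit NUM '7' (now at pos=14)
DONE. 7 tokens: [NUM, MINUS, MINUS, MINUS, SEMI, ID, NUM]

Answer: 7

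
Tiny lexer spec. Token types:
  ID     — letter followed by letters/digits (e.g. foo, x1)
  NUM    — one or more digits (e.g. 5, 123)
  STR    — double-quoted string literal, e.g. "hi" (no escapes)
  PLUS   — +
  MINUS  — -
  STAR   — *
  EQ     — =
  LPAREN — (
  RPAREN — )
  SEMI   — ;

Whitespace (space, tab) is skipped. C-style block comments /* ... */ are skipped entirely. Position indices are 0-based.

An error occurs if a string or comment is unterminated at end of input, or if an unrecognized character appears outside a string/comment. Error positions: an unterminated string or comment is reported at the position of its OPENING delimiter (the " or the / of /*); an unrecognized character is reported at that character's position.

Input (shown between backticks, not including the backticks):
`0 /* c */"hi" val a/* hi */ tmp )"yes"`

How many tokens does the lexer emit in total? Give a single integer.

pos=0: emit NUM '0' (now at pos=1)
pos=2: enter COMMENT mode (saw '/*')
exit COMMENT mode (now at pos=9)
pos=9: enter STRING mode
pos=9: emit STR "hi" (now at pos=13)
pos=14: emit ID 'val' (now at pos=17)
pos=18: emit ID 'a' (now at pos=19)
pos=19: enter COMMENT mode (saw '/*')
exit COMMENT mode (now at pos=27)
pos=28: emit ID 'tmp' (now at pos=31)
pos=32: emit RPAREN ')'
pos=33: enter STRING mode
pos=33: emit STR "yes" (now at pos=38)
DONE. 7 tokens: [NUM, STR, ID, ID, ID, RPAREN, STR]

Answer: 7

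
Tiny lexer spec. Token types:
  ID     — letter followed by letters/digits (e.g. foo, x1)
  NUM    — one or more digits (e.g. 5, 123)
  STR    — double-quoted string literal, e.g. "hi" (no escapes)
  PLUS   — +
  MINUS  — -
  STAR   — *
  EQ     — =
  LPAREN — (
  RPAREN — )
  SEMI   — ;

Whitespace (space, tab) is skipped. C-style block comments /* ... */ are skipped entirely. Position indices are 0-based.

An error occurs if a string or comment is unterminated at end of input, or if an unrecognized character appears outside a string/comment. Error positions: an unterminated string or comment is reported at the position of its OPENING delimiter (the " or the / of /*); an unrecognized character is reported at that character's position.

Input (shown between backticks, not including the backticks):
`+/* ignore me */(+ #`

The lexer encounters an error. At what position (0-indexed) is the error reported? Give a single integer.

pos=0: emit PLUS '+'
pos=1: enter COMMENT mode (saw '/*')
exit COMMENT mode (now at pos=16)
pos=16: emit LPAREN '('
pos=17: emit PLUS '+'
pos=19: ERROR — unrecognized char '#'

Answer: 19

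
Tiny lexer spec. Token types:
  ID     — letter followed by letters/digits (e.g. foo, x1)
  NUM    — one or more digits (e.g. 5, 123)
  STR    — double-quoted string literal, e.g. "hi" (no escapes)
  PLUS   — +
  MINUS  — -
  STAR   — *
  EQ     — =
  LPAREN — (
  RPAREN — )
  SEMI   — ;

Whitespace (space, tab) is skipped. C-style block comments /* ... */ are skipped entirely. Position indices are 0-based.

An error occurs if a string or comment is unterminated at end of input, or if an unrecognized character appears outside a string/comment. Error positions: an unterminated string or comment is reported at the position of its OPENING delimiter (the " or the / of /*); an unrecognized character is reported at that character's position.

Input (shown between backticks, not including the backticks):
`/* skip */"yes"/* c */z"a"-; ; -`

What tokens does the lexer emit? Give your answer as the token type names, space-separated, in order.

Answer: STR ID STR MINUS SEMI SEMI MINUS

Derivation:
pos=0: enter COMMENT mode (saw '/*')
exit COMMENT mode (now at pos=10)
pos=10: enter STRING mode
pos=10: emit STR "yes" (now at pos=15)
pos=15: enter COMMENT mode (saw '/*')
exit COMMENT mode (now at pos=22)
pos=22: emit ID 'z' (now at pos=23)
pos=23: enter STRING mode
pos=23: emit STR "a" (now at pos=26)
pos=26: emit MINUS '-'
pos=27: emit SEMI ';'
pos=29: emit SEMI ';'
pos=31: emit MINUS '-'
DONE. 7 tokens: [STR, ID, STR, MINUS, SEMI, SEMI, MINUS]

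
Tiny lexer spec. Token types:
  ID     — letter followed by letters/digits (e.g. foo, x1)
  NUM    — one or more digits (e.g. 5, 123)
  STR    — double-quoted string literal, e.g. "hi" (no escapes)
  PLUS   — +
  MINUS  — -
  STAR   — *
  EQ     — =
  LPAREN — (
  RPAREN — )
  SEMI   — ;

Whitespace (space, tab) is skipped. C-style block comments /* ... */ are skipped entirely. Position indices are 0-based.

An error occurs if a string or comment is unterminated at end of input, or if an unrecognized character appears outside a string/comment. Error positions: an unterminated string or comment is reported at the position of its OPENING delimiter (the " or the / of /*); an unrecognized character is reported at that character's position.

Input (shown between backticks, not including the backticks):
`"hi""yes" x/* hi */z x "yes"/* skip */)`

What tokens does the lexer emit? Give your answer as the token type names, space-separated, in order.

Answer: STR STR ID ID ID STR RPAREN

Derivation:
pos=0: enter STRING mode
pos=0: emit STR "hi" (now at pos=4)
pos=4: enter STRING mode
pos=4: emit STR "yes" (now at pos=9)
pos=10: emit ID 'x' (now at pos=11)
pos=11: enter COMMENT mode (saw '/*')
exit COMMENT mode (now at pos=19)
pos=19: emit ID 'z' (now at pos=20)
pos=21: emit ID 'x' (now at pos=22)
pos=23: enter STRING mode
pos=23: emit STR "yes" (now at pos=28)
pos=28: enter COMMENT mode (saw '/*')
exit COMMENT mode (now at pos=38)
pos=38: emit RPAREN ')'
DONE. 7 tokens: [STR, STR, ID, ID, ID, STR, RPAREN]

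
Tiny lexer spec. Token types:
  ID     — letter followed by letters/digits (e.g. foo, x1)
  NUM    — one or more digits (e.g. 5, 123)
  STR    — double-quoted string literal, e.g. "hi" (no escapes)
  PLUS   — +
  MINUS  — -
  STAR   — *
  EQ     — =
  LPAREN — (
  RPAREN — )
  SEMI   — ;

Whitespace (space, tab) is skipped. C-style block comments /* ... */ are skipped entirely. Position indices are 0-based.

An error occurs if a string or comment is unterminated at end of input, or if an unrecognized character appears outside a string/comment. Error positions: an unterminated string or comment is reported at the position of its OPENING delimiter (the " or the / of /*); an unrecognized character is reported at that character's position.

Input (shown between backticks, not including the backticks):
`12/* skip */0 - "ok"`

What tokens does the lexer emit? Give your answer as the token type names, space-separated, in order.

Answer: NUM NUM MINUS STR

Derivation:
pos=0: emit NUM '12' (now at pos=2)
pos=2: enter COMMENT mode (saw '/*')
exit COMMENT mode (now at pos=12)
pos=12: emit NUM '0' (now at pos=13)
pos=14: emit MINUS '-'
pos=16: enter STRING mode
pos=16: emit STR "ok" (now at pos=20)
DONE. 4 tokens: [NUM, NUM, MINUS, STR]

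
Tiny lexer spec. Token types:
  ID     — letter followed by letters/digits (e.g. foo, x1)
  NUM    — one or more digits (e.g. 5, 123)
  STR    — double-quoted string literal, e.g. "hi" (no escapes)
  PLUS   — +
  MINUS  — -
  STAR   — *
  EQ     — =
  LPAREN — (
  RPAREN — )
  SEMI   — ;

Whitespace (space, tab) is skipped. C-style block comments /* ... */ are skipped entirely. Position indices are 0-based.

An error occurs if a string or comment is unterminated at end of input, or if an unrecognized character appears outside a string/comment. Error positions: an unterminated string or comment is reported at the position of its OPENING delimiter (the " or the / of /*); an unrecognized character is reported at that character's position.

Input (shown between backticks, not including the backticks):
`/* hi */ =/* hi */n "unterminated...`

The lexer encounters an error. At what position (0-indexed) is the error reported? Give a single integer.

Answer: 20

Derivation:
pos=0: enter COMMENT mode (saw '/*')
exit COMMENT mode (now at pos=8)
pos=9: emit EQ '='
pos=10: enter COMMENT mode (saw '/*')
exit COMMENT mode (now at pos=18)
pos=18: emit ID 'n' (now at pos=19)
pos=20: enter STRING mode
pos=20: ERROR — unterminated string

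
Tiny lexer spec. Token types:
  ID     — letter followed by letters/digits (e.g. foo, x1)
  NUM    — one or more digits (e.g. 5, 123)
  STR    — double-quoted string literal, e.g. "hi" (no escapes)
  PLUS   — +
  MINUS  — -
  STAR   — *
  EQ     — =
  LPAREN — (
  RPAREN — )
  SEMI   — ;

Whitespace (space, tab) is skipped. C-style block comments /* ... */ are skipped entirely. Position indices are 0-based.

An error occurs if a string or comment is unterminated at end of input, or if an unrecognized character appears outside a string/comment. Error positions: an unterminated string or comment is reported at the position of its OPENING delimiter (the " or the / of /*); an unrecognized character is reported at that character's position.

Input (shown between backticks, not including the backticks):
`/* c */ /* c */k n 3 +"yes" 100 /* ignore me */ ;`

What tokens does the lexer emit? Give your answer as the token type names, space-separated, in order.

pos=0: enter COMMENT mode (saw '/*')
exit COMMENT mode (now at pos=7)
pos=8: enter COMMENT mode (saw '/*')
exit COMMENT mode (now at pos=15)
pos=15: emit ID 'k' (now at pos=16)
pos=17: emit ID 'n' (now at pos=18)
pos=19: emit NUM '3' (now at pos=20)
pos=21: emit PLUS '+'
pos=22: enter STRING mode
pos=22: emit STR "yes" (now at pos=27)
pos=28: emit NUM '100' (now at pos=31)
pos=32: enter COMMENT mode (saw '/*')
exit COMMENT mode (now at pos=47)
pos=48: emit SEMI ';'
DONE. 7 tokens: [ID, ID, NUM, PLUS, STR, NUM, SEMI]

Answer: ID ID NUM PLUS STR NUM SEMI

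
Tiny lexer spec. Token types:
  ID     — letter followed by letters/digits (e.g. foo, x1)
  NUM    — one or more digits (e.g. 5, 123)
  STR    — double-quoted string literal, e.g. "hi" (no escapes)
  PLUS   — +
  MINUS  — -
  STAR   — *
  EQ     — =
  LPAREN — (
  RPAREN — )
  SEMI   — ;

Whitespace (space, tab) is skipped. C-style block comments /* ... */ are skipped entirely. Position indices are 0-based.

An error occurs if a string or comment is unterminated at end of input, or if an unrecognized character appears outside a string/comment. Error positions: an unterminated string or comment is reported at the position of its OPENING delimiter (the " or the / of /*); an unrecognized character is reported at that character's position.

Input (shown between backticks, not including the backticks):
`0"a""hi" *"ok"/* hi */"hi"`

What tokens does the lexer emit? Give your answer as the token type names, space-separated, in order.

pos=0: emit NUM '0' (now at pos=1)
pos=1: enter STRING mode
pos=1: emit STR "a" (now at pos=4)
pos=4: enter STRING mode
pos=4: emit STR "hi" (now at pos=8)
pos=9: emit STAR '*'
pos=10: enter STRING mode
pos=10: emit STR "ok" (now at pos=14)
pos=14: enter COMMENT mode (saw '/*')
exit COMMENT mode (now at pos=22)
pos=22: enter STRING mode
pos=22: emit STR "hi" (now at pos=26)
DONE. 6 tokens: [NUM, STR, STR, STAR, STR, STR]

Answer: NUM STR STR STAR STR STR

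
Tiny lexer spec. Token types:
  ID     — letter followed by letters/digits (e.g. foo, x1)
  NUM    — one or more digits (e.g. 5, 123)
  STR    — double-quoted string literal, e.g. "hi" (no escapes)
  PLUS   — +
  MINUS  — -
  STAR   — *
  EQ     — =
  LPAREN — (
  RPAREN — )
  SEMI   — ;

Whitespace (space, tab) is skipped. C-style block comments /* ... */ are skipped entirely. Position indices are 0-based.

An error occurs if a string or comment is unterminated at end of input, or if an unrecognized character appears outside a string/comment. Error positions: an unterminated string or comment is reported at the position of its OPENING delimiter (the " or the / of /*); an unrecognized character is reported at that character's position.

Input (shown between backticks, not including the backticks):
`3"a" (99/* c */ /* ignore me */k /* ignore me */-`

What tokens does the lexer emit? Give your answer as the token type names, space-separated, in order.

Answer: NUM STR LPAREN NUM ID MINUS

Derivation:
pos=0: emit NUM '3' (now at pos=1)
pos=1: enter STRING mode
pos=1: emit STR "a" (now at pos=4)
pos=5: emit LPAREN '('
pos=6: emit NUM '99' (now at pos=8)
pos=8: enter COMMENT mode (saw '/*')
exit COMMENT mode (now at pos=15)
pos=16: enter COMMENT mode (saw '/*')
exit COMMENT mode (now at pos=31)
pos=31: emit ID 'k' (now at pos=32)
pos=33: enter COMMENT mode (saw '/*')
exit COMMENT mode (now at pos=48)
pos=48: emit MINUS '-'
DONE. 6 tokens: [NUM, STR, LPAREN, NUM, ID, MINUS]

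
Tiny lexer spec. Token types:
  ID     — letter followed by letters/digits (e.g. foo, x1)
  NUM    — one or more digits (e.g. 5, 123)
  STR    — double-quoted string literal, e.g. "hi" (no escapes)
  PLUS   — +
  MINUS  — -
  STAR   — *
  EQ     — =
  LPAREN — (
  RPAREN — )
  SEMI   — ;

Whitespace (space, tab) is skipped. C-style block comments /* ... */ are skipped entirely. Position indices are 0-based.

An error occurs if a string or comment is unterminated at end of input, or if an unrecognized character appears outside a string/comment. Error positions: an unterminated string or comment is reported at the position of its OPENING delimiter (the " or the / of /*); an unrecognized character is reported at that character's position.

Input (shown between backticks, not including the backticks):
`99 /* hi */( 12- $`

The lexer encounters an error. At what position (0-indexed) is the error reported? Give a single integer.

Answer: 17

Derivation:
pos=0: emit NUM '99' (now at pos=2)
pos=3: enter COMMENT mode (saw '/*')
exit COMMENT mode (now at pos=11)
pos=11: emit LPAREN '('
pos=13: emit NUM '12' (now at pos=15)
pos=15: emit MINUS '-'
pos=17: ERROR — unrecognized char '$'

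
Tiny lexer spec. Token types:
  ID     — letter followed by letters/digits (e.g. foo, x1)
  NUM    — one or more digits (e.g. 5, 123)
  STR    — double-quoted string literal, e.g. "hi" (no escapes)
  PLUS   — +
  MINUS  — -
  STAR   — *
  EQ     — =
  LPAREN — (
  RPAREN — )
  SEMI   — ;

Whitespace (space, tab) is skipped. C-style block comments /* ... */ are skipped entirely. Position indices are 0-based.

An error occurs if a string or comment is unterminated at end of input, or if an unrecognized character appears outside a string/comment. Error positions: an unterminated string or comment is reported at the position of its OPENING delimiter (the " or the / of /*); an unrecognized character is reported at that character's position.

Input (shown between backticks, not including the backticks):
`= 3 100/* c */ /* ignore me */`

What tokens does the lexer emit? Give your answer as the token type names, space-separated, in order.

pos=0: emit EQ '='
pos=2: emit NUM '3' (now at pos=3)
pos=4: emit NUM '100' (now at pos=7)
pos=7: enter COMMENT mode (saw '/*')
exit COMMENT mode (now at pos=14)
pos=15: enter COMMENT mode (saw '/*')
exit COMMENT mode (now at pos=30)
DONE. 3 tokens: [EQ, NUM, NUM]

Answer: EQ NUM NUM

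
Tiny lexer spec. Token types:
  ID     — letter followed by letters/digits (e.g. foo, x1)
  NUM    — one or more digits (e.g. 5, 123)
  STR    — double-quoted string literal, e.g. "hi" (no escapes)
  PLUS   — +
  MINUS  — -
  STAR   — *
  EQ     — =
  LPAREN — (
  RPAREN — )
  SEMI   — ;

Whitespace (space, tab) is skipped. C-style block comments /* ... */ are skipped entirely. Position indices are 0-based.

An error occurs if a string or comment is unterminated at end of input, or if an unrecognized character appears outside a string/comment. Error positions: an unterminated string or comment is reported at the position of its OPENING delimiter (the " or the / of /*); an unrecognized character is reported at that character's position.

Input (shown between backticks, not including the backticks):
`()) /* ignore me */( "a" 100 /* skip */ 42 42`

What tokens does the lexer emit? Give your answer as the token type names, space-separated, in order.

Answer: LPAREN RPAREN RPAREN LPAREN STR NUM NUM NUM

Derivation:
pos=0: emit LPAREN '('
pos=1: emit RPAREN ')'
pos=2: emit RPAREN ')'
pos=4: enter COMMENT mode (saw '/*')
exit COMMENT mode (now at pos=19)
pos=19: emit LPAREN '('
pos=21: enter STRING mode
pos=21: emit STR "a" (now at pos=24)
pos=25: emit NUM '100' (now at pos=28)
pos=29: enter COMMENT mode (saw '/*')
exit COMMENT mode (now at pos=39)
pos=40: emit NUM '42' (now at pos=42)
pos=43: emit NUM '42' (now at pos=45)
DONE. 8 tokens: [LPAREN, RPAREN, RPAREN, LPAREN, STR, NUM, NUM, NUM]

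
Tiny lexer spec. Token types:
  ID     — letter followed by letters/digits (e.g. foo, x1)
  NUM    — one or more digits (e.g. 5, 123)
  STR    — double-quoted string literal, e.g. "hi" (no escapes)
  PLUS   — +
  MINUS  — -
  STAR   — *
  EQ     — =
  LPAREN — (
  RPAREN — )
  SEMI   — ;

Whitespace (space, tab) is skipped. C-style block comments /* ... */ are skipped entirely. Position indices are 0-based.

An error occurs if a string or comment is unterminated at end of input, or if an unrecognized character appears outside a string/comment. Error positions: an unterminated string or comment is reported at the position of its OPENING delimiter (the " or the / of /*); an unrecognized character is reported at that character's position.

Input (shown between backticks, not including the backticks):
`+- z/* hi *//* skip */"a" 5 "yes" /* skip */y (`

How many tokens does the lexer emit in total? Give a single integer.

Answer: 8

Derivation:
pos=0: emit PLUS '+'
pos=1: emit MINUS '-'
pos=3: emit ID 'z' (now at pos=4)
pos=4: enter COMMENT mode (saw '/*')
exit COMMENT mode (now at pos=12)
pos=12: enter COMMENT mode (saw '/*')
exit COMMENT mode (now at pos=22)
pos=22: enter STRING mode
pos=22: emit STR "a" (now at pos=25)
pos=26: emit NUM '5' (now at pos=27)
pos=28: enter STRING mode
pos=28: emit STR "yes" (now at pos=33)
pos=34: enter COMMENT mode (saw '/*')
exit COMMENT mode (now at pos=44)
pos=44: emit ID 'y' (now at pos=45)
pos=46: emit LPAREN '('
DONE. 8 tokens: [PLUS, MINUS, ID, STR, NUM, STR, ID, LPAREN]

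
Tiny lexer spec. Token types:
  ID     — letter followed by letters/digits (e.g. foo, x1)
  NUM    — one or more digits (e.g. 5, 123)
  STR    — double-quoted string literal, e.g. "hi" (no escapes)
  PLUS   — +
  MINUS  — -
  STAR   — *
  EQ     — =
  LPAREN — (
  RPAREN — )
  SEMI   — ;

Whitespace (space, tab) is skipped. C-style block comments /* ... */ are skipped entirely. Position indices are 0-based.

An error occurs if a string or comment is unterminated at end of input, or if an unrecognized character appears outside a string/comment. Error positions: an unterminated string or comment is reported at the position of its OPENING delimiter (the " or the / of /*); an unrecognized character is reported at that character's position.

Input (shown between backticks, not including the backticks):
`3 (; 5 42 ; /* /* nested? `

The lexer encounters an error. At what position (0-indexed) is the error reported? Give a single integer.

pos=0: emit NUM '3' (now at pos=1)
pos=2: emit LPAREN '('
pos=3: emit SEMI ';'
pos=5: emit NUM '5' (now at pos=6)
pos=7: emit NUM '42' (now at pos=9)
pos=10: emit SEMI ';'
pos=12: enter COMMENT mode (saw '/*')
pos=12: ERROR — unterminated comment (reached EOF)

Answer: 12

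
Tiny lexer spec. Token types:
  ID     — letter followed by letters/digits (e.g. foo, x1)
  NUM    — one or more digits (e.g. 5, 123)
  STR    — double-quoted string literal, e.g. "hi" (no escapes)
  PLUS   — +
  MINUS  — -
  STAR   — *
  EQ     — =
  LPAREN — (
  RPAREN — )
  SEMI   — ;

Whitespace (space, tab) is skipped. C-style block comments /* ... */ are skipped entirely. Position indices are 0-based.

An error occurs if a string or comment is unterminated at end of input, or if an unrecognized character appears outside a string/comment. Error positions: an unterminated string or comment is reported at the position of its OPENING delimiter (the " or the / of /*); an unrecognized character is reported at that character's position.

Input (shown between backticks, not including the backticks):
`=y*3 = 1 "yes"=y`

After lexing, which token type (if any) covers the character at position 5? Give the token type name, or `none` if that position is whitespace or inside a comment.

Answer: EQ

Derivation:
pos=0: emit EQ '='
pos=1: emit ID 'y' (now at pos=2)
pos=2: emit STAR '*'
pos=3: emit NUM '3' (now at pos=4)
pos=5: emit EQ '='
pos=7: emit NUM '1' (now at pos=8)
pos=9: enter STRING mode
pos=9: emit STR "yes" (now at pos=14)
pos=14: emit EQ '='
pos=15: emit ID 'y' (now at pos=16)
DONE. 9 tokens: [EQ, ID, STAR, NUM, EQ, NUM, STR, EQ, ID]
Position 5: char is '=' -> EQ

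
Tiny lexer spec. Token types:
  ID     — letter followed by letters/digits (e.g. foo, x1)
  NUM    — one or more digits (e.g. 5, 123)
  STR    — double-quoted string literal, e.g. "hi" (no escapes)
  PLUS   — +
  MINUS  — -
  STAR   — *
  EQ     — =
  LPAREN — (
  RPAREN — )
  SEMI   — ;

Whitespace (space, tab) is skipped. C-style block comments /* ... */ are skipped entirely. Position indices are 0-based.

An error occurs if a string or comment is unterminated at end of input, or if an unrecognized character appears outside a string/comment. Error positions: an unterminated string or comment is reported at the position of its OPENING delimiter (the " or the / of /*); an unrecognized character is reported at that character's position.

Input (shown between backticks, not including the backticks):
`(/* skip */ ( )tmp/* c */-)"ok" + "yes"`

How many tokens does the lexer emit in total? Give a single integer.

Answer: 9

Derivation:
pos=0: emit LPAREN '('
pos=1: enter COMMENT mode (saw '/*')
exit COMMENT mode (now at pos=11)
pos=12: emit LPAREN '('
pos=14: emit RPAREN ')'
pos=15: emit ID 'tmp' (now at pos=18)
pos=18: enter COMMENT mode (saw '/*')
exit COMMENT mode (now at pos=25)
pos=25: emit MINUS '-'
pos=26: emit RPAREN ')'
pos=27: enter STRING mode
pos=27: emit STR "ok" (now at pos=31)
pos=32: emit PLUS '+'
pos=34: enter STRING mode
pos=34: emit STR "yes" (now at pos=39)
DONE. 9 tokens: [LPAREN, LPAREN, RPAREN, ID, MINUS, RPAREN, STR, PLUS, STR]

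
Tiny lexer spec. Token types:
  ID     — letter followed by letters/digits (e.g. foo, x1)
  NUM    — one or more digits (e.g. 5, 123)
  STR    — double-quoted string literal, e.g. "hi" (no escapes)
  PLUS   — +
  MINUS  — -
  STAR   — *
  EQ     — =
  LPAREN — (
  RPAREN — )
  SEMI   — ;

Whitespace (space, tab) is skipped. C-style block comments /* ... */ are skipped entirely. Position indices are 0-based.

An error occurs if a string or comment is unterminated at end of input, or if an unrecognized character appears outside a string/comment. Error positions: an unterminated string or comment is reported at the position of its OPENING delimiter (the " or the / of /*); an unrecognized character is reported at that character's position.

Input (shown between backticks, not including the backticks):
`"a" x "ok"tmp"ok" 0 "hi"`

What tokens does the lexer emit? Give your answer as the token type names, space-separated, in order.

pos=0: enter STRING mode
pos=0: emit STR "a" (now at pos=3)
pos=4: emit ID 'x' (now at pos=5)
pos=6: enter STRING mode
pos=6: emit STR "ok" (now at pos=10)
pos=10: emit ID 'tmp' (now at pos=13)
pos=13: enter STRING mode
pos=13: emit STR "ok" (now at pos=17)
pos=18: emit NUM '0' (now at pos=19)
pos=20: enter STRING mode
pos=20: emit STR "hi" (now at pos=24)
DONE. 7 tokens: [STR, ID, STR, ID, STR, NUM, STR]

Answer: STR ID STR ID STR NUM STR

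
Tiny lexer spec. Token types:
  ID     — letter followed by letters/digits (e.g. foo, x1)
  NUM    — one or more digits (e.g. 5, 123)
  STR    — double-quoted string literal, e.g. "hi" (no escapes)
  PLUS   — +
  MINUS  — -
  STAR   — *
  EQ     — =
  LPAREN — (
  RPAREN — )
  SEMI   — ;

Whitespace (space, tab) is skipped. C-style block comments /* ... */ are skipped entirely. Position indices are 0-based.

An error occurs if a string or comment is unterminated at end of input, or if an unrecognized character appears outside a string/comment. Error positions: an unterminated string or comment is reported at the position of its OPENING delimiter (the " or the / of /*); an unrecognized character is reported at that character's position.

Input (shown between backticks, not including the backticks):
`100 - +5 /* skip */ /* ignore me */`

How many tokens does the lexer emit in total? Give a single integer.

pos=0: emit NUM '100' (now at pos=3)
pos=4: emit MINUS '-'
pos=6: emit PLUS '+'
pos=7: emit NUM '5' (now at pos=8)
pos=9: enter COMMENT mode (saw '/*')
exit COMMENT mode (now at pos=19)
pos=20: enter COMMENT mode (saw '/*')
exit COMMENT mode (now at pos=35)
DONE. 4 tokens: [NUM, MINUS, PLUS, NUM]

Answer: 4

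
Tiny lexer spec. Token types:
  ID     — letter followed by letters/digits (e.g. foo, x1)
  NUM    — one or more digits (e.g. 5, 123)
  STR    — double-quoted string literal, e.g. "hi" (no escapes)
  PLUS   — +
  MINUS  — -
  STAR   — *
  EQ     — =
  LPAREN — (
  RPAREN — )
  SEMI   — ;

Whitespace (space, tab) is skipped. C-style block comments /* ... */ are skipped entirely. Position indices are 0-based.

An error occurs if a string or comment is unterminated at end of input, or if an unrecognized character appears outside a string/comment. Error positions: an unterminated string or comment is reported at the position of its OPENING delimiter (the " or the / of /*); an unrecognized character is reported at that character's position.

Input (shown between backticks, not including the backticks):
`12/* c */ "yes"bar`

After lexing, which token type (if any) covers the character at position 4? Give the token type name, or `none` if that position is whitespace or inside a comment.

Answer: none

Derivation:
pos=0: emit NUM '12' (now at pos=2)
pos=2: enter COMMENT mode (saw '/*')
exit COMMENT mode (now at pos=9)
pos=10: enter STRING mode
pos=10: emit STR "yes" (now at pos=15)
pos=15: emit ID 'bar' (now at pos=18)
DONE. 3 tokens: [NUM, STR, ID]
Position 4: char is ' ' -> none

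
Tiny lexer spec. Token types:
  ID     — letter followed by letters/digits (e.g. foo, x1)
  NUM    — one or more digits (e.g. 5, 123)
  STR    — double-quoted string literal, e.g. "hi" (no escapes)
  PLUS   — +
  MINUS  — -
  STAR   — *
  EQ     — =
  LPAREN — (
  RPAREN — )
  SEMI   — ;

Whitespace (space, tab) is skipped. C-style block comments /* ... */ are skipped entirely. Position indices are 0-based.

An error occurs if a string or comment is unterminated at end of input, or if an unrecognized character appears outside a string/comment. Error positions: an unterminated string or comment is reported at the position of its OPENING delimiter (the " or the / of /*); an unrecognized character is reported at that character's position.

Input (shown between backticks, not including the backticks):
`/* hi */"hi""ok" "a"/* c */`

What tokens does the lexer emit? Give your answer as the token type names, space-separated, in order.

Answer: STR STR STR

Derivation:
pos=0: enter COMMENT mode (saw '/*')
exit COMMENT mode (now at pos=8)
pos=8: enter STRING mode
pos=8: emit STR "hi" (now at pos=12)
pos=12: enter STRING mode
pos=12: emit STR "ok" (now at pos=16)
pos=17: enter STRING mode
pos=17: emit STR "a" (now at pos=20)
pos=20: enter COMMENT mode (saw '/*')
exit COMMENT mode (now at pos=27)
DONE. 3 tokens: [STR, STR, STR]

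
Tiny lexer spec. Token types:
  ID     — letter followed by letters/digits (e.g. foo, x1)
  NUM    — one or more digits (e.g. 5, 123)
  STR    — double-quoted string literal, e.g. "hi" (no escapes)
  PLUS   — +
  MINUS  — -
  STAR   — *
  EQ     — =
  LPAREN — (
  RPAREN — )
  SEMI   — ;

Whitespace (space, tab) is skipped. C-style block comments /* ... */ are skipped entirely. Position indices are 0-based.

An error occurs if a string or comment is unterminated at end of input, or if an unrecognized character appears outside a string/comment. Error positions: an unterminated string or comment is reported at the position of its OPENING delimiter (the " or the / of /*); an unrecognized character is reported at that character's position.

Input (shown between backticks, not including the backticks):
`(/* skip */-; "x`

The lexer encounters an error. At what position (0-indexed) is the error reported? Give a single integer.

pos=0: emit LPAREN '('
pos=1: enter COMMENT mode (saw '/*')
exit COMMENT mode (now at pos=11)
pos=11: emit MINUS '-'
pos=12: emit SEMI ';'
pos=14: enter STRING mode
pos=14: ERROR — unterminated string

Answer: 14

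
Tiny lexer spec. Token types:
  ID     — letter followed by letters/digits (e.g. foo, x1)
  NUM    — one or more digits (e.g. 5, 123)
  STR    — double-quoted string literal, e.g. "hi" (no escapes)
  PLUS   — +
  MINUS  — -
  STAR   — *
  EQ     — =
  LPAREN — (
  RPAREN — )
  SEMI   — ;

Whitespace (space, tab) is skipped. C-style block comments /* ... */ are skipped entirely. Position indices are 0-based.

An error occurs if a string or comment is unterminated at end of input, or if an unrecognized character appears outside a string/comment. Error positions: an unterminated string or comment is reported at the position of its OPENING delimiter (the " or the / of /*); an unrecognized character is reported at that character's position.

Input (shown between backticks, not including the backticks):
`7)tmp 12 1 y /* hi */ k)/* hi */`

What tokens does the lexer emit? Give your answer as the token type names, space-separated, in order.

pos=0: emit NUM '7' (now at pos=1)
pos=1: emit RPAREN ')'
pos=2: emit ID 'tmp' (now at pos=5)
pos=6: emit NUM '12' (now at pos=8)
pos=9: emit NUM '1' (now at pos=10)
pos=11: emit ID 'y' (now at pos=12)
pos=13: enter COMMENT mode (saw '/*')
exit COMMENT mode (now at pos=21)
pos=22: emit ID 'k' (now at pos=23)
pos=23: emit RPAREN ')'
pos=24: enter COMMENT mode (saw '/*')
exit COMMENT mode (now at pos=32)
DONE. 8 tokens: [NUM, RPAREN, ID, NUM, NUM, ID, ID, RPAREN]

Answer: NUM RPAREN ID NUM NUM ID ID RPAREN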